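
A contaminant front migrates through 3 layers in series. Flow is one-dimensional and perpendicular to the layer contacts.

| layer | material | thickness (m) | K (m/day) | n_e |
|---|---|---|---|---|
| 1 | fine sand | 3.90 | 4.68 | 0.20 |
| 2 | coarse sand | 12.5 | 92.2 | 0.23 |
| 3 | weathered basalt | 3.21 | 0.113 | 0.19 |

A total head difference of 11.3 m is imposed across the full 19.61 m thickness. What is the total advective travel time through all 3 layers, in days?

11.1

With flow normal to the layers, continuity requires the same specific discharge q through every layer.
Σ(b_i/K_i) = 3.90/4.68 + 12.5/92.2 + 3.21/0.113 = 29.38 d.
q = Δh / Σ(b_i/K_i) = 11.3 / 29.38 = 0.3847 m/day.
In each layer the seepage velocity is v_i = q/n_i, so the layer transit time is t_i = b_i·n_i / q:
  layer 1 (fine sand): t_1 = 3.90 × 0.20 / 0.3847 = 2.028 d
  layer 2 (coarse sand): t_2 = 12.5 × 0.23 / 0.3847 = 7.474 d
  layer 3 (weathered basalt): t_3 = 3.21 × 0.19 / 0.3847 = 1.586 d
Total t = Σ t_i = 11.09 days.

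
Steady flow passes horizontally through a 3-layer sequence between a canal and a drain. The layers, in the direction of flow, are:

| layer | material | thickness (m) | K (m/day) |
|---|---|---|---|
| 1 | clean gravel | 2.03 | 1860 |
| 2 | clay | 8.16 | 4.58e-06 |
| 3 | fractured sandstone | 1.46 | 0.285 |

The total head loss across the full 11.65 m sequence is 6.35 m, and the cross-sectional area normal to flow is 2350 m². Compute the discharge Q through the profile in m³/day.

Flow is perpendicular to layering, so the layers act in series and the equivalent K is the thickness-weighted harmonic mean.
Total thickness L = 2.03 + 8.16 + 1.46 = 11.65 m.
Σ(b_i/K_i) = 2.03/1860 + 8.16/4.58e-06 + 1.46/0.285 = 1.782e+06 d.
K_eq = L / Σ(b_i/K_i) = 11.65 / 1.782e+06 = 6.539e-06 m/day.
Q = K_eq · A · (Δh/L) = 6.539e-06 × 2350 × (6.35/11.65) = 0.008376 m³/day.

0.00838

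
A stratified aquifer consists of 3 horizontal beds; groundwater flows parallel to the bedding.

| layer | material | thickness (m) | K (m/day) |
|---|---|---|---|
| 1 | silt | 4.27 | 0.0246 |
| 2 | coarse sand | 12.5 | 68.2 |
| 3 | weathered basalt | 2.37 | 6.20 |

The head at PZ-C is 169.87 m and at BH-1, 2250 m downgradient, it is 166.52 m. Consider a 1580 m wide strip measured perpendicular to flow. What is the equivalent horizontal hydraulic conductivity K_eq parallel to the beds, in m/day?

45.3

Flow is parallel to layering, so each bed carries its own Darcy discharge and the transmissivities add.
Σ(K_i·b_i) = 0.0246×4.27 + 68.2×12.5 + 6.20×2.37 = 867.3 m²/day.
Total thickness b = 19.14 m, so K_eq = Σ(K_i·b_i)/b = 45.31 m/day.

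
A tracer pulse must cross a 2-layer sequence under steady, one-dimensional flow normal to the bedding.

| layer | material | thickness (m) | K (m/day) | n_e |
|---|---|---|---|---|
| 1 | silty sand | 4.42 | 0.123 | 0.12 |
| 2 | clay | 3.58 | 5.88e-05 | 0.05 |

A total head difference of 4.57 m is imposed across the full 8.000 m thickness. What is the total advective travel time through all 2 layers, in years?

With flow normal to the layers, continuity requires the same specific discharge q through every layer.
Σ(b_i/K_i) = 4.42/0.123 + 3.58/5.88e-05 = 60920 d.
q = Δh / Σ(b_i/K_i) = 4.57 / 60920 = 7.502e-05 m/day.
In each layer the seepage velocity is v_i = q/n_i, so the layer transit time is t_i = b_i·n_i / q:
  layer 1 (silty sand): t_1 = 4.42 × 0.12 / 7.502e-05 = 7070 d
  layer 2 (clay): t_2 = 3.58 × 0.05 / 7.502e-05 = 2386 d
Total t = Σ t_i = 9457 days = 25.89 years.

25.9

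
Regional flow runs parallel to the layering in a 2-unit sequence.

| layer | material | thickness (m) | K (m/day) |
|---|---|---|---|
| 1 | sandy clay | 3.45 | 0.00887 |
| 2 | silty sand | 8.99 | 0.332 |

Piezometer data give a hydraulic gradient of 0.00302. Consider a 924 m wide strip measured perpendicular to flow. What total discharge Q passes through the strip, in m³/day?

8.41

Flow is parallel to layering, so each bed carries its own Darcy discharge and the transmissivities add.
Σ(K_i·b_i) = 0.00887×3.45 + 0.332×8.99 = 3.015 m²/day.
Hydraulic gradient i = 0.00302.
Q = Σ(K_i·b_i) · W · i = 3.015 × 924 × 0.003020 = 8.414 m³/day.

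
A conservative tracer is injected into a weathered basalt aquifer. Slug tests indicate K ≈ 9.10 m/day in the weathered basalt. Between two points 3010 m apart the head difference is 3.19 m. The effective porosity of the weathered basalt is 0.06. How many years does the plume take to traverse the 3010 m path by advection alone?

51.3

Hydraulic gradient i = Δh / L = 3.19 / 3010 = 0.001060.
Darcy flux q = K · i = 9.100 × 0.001060 = 0.009644 m/day.
Seepage velocity v = q / n_e = 0.009644 / 0.06 = 0.1607 m/day.
Travel time t = L / v = 3010 / 0.1607 = 18726 days = 51.27 years.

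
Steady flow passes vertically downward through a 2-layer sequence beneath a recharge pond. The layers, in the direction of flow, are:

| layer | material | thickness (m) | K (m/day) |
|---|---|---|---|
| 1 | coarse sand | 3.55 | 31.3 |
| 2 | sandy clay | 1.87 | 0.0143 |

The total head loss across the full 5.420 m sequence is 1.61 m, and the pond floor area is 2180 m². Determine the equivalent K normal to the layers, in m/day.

Flow is perpendicular to layering, so the layers act in series and the equivalent K is the thickness-weighted harmonic mean.
Total thickness L = 3.55 + 1.87 = 5.420 m.
Σ(b_i/K_i) = 3.55/31.3 + 1.87/0.0143 = 130.9 d.
K_eq = L / Σ(b_i/K_i) = 5.420 / 130.9 = 0.04141 m/day.

0.0414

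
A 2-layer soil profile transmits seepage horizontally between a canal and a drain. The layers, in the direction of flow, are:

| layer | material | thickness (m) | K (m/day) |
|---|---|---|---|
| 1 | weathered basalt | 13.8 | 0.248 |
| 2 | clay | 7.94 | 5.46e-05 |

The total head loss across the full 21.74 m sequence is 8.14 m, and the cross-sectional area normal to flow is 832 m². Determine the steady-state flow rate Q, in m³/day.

Flow is perpendicular to layering, so the layers act in series and the equivalent K is the thickness-weighted harmonic mean.
Total thickness L = 13.8 + 7.94 = 21.74 m.
Σ(b_i/K_i) = 13.8/0.248 + 7.94/5.46e-05 = 1.455e+05 d.
K_eq = L / Σ(b_i/K_i) = 21.74 / 1.455e+05 = 0.0001494 m/day.
Q = K_eq · A · (Δh/L) = 0.0001494 × 832 × (8.14/21.74) = 0.04655 m³/day.

0.0466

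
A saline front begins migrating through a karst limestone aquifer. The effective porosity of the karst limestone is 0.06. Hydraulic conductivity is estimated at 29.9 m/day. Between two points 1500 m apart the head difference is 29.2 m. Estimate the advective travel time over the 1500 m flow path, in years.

Hydraulic gradient i = Δh / L = 29.2 / 1500 = 0.01947.
Darcy flux q = K · i = 29.90 × 0.01947 = 0.5821 m/day.
Seepage velocity v = q / n_e = 0.5821 / 0.06 = 9.701 m/day.
Travel time t = L / v = 1500 / 9.701 = 154.6 days = 0.4233 years.

0.423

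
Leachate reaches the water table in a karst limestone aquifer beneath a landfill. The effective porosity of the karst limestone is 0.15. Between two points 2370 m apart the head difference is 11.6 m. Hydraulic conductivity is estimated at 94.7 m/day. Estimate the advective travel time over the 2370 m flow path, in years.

Hydraulic gradient i = Δh / L = 11.6 / 2370 = 0.004895.
Darcy flux q = K · i = 94.70 × 0.004895 = 0.4635 m/day.
Seepage velocity v = q / n_e = 0.4635 / 0.15 = 3.090 m/day.
Travel time t = L / v = 2370 / 3.090 = 767.0 days = 2.100 years.

2.10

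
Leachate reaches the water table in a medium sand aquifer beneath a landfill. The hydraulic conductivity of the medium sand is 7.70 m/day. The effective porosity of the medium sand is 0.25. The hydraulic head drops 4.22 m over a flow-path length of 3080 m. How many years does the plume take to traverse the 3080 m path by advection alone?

Hydraulic gradient i = Δh / L = 4.22 / 3080 = 0.001370.
Darcy flux q = K · i = 7.700 × 0.001370 = 0.01055 m/day.
Seepage velocity v = q / n_e = 0.01055 / 0.25 = 0.04220 m/day.
Travel time t = L / v = 3080 / 0.04220 = 72986 days = 199.8 years.

200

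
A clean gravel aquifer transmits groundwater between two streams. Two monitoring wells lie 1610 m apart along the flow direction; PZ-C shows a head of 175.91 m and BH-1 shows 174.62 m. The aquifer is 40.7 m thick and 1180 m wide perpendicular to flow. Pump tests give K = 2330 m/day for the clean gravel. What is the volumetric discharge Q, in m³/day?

89700

Cross-sectional area A = 1180 × 40.7 = 48026 m².
Hydraulic gradient i = (175.91 − 174.62) / 1610 = 1.29 / 1610 = 0.0008012.
Darcy's law: Q = K · A · i = 2330 × 48026 × 0.0008012 = 89659 m³/day.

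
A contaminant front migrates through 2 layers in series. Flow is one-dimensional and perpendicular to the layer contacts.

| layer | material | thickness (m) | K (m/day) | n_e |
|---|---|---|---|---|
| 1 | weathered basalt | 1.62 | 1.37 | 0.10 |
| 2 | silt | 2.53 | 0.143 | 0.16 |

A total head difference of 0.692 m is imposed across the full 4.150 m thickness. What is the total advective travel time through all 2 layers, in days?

With flow normal to the layers, continuity requires the same specific discharge q through every layer.
Σ(b_i/K_i) = 1.62/1.37 + 2.53/0.143 = 18.87 d.
q = Δh / Σ(b_i/K_i) = 0.692 / 18.87 = 0.03666 m/day.
In each layer the seepage velocity is v_i = q/n_i, so the layer transit time is t_i = b_i·n_i / q:
  layer 1 (weathered basalt): t_1 = 1.62 × 0.10 / 0.03666 = 4.419 d
  layer 2 (silt): t_2 = 2.53 × 0.16 / 0.03666 = 11.04 d
Total t = Σ t_i = 15.46 days.

15.5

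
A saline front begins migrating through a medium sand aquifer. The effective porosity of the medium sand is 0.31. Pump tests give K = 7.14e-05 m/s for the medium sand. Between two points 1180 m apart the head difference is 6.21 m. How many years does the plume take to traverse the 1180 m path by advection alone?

30.8

Convert K: 7.14e-05 m/s × 86400 = 6.169 m/day.
Hydraulic gradient i = Δh / L = 6.21 / 1180 = 0.005263.
Darcy flux q = K · i = 6.169 × 0.005263 = 0.03247 m/day.
Seepage velocity v = q / n_e = 0.03247 / 0.31 = 0.1047 m/day.
Travel time t = L / v = 1180 / 0.1047 = 11267 days = 30.85 years.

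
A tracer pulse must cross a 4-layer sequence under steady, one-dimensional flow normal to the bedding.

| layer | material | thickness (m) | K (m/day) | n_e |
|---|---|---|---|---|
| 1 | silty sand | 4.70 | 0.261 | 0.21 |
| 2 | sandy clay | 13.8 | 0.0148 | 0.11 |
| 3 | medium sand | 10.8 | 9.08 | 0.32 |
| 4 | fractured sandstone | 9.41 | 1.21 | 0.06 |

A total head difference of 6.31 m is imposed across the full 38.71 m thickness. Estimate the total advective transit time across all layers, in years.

With flow normal to the layers, continuity requires the same specific discharge q through every layer.
Σ(b_i/K_i) = 4.70/0.261 + 13.8/0.0148 + 10.8/9.08 + 9.41/1.21 = 959.4 d.
q = Δh / Σ(b_i/K_i) = 6.31 / 959.4 = 0.006577 m/day.
In each layer the seepage velocity is v_i = q/n_i, so the layer transit time is t_i = b_i·n_i / q:
  layer 1 (silty sand): t_1 = 4.70 × 0.21 / 0.006577 = 150.1 d
  layer 2 (sandy clay): t_2 = 13.8 × 0.11 / 0.006577 = 230.8 d
  layer 3 (medium sand): t_3 = 10.8 × 0.32 / 0.006577 = 525.5 d
  layer 4 (fractured sandstone): t_4 = 9.41 × 0.06 / 0.006577 = 85.84 d
Total t = Σ t_i = 992.2 days = 2.716 years.

2.72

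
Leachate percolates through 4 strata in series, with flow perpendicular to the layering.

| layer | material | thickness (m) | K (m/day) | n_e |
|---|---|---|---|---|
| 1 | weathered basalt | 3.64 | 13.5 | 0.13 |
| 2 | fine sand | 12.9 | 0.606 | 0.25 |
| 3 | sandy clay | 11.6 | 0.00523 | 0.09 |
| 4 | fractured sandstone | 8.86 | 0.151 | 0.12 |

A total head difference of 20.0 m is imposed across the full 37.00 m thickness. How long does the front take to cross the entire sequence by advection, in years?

1.83

With flow normal to the layers, continuity requires the same specific discharge q through every layer.
Σ(b_i/K_i) = 3.64/13.5 + 12.9/0.606 + 11.6/0.00523 + 8.86/0.151 = 2298 d.
q = Δh / Σ(b_i/K_i) = 20.0 / 2298 = 0.008702 m/day.
In each layer the seepage velocity is v_i = q/n_i, so the layer transit time is t_i = b_i·n_i / q:
  layer 1 (weathered basalt): t_1 = 3.64 × 0.13 / 0.008702 = 54.38 d
  layer 2 (fine sand): t_2 = 12.9 × 0.25 / 0.008702 = 370.6 d
  layer 3 (sandy clay): t_3 = 11.6 × 0.09 / 0.008702 = 120.0 d
  layer 4 (fractured sandstone): t_4 = 8.86 × 0.12 / 0.008702 = 122.2 d
Total t = Σ t_i = 667.1 days = 1.826 years.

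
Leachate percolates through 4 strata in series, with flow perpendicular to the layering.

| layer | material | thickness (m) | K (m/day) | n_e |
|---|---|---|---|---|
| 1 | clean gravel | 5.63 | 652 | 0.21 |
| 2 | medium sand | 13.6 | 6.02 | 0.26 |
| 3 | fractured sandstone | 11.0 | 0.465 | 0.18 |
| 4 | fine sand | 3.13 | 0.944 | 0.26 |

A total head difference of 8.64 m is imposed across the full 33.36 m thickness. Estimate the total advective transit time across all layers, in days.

25.4

With flow normal to the layers, continuity requires the same specific discharge q through every layer.
Σ(b_i/K_i) = 5.63/652 + 13.6/6.02 + 11.0/0.465 + 3.13/0.944 = 29.24 d.
q = Δh / Σ(b_i/K_i) = 8.64 / 29.24 = 0.2955 m/day.
In each layer the seepage velocity is v_i = q/n_i, so the layer transit time is t_i = b_i·n_i / q:
  layer 1 (clean gravel): t_1 = 5.63 × 0.21 / 0.2955 = 4.001 d
  layer 2 (medium sand): t_2 = 13.6 × 0.26 / 0.2955 = 11.97 d
  layer 3 (fractured sandstone): t_3 = 11.0 × 0.18 / 0.2955 = 6.701 d
  layer 4 (fine sand): t_4 = 3.13 × 0.26 / 0.2955 = 2.754 d
Total t = Σ t_i = 25.42 days.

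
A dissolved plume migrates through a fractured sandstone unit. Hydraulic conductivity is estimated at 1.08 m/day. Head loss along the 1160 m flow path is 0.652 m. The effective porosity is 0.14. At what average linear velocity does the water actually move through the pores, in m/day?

Hydraulic gradient i = Δh / L = 0.652 / 1160 = 0.0005621.
Darcy flux q = K · i = 1.080 × 0.0005621 = 0.0006070 m/day.
Seepage velocity v = q / n_e = 0.0006070 / 0.14 = 0.004336 m/day.

0.00434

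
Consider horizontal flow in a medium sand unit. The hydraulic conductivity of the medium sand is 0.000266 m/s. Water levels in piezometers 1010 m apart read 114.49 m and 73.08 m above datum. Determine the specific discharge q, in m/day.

0.942

Convert K: 0.000266 m/s × 86400 = 22.98 m/day.
Hydraulic gradient i = (114.49 − 73.08) / 1010 = 41.41 / 1010 = 0.04100.
Specific discharge q = K · i = 22.98 × 0.04100 = 0.9423 m/day.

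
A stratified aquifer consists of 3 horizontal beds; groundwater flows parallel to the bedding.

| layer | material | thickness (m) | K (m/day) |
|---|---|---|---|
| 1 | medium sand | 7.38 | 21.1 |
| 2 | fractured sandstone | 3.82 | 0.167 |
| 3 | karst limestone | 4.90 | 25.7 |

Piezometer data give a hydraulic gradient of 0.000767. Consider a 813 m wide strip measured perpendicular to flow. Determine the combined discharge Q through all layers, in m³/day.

176

Flow is parallel to layering, so each bed carries its own Darcy discharge and the transmissivities add.
Σ(K_i·b_i) = 21.1×7.38 + 0.167×3.82 + 25.7×4.90 = 282.3 m²/day.
Hydraulic gradient i = 0.000767.
Q = Σ(K_i·b_i) · W · i = 282.3 × 813 × 0.0007670 = 176.0 m³/day.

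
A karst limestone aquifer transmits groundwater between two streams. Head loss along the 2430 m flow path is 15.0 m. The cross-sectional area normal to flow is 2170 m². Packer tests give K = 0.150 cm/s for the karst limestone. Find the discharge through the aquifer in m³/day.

1740

Convert K: 0.150 cm/s × 864 = 129.6 m/day.
Hydraulic gradient i = Δh / L = 15.0 / 2430 = 0.006173.
Darcy's law: Q = K · A · i = 129.6 × 2170 × 0.006173 = 1736 m³/day.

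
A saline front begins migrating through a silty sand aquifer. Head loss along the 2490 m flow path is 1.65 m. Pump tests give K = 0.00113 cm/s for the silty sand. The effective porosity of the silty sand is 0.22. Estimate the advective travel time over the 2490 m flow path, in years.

Convert K: 0.00113 cm/s × 864 = 0.9763 m/day.
Hydraulic gradient i = Δh / L = 1.65 / 2490 = 0.0006627.
Darcy flux q = K · i = 0.9763 × 0.0006627 = 0.0006470 m/day.
Seepage velocity v = q / n_e = 0.0006470 / 0.22 = 0.002941 m/day.
Travel time t = L / v = 2490 / 0.002941 = 8.467e+05 days = 2318 years.

2320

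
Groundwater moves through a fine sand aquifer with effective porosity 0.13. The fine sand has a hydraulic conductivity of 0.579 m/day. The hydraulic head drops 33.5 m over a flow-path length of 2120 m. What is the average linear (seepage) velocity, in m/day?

Hydraulic gradient i = Δh / L = 33.5 / 2120 = 0.01580.
Darcy flux q = K · i = 0.5790 × 0.01580 = 0.009149 m/day.
Seepage velocity v = q / n_e = 0.009149 / 0.13 = 0.07038 m/day.

0.0704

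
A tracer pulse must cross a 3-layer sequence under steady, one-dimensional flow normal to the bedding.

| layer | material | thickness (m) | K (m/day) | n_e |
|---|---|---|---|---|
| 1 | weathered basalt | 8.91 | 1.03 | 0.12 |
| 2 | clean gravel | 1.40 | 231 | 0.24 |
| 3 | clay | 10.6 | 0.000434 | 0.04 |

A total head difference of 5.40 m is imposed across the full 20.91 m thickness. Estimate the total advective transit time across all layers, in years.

With flow normal to the layers, continuity requires the same specific discharge q through every layer.
Σ(b_i/K_i) = 8.91/1.03 + 1.40/231 + 10.6/0.000434 = 24433 d.
q = Δh / Σ(b_i/K_i) = 5.40 / 24433 = 0.0002210 m/day.
In each layer the seepage velocity is v_i = q/n_i, so the layer transit time is t_i = b_i·n_i / q:
  layer 1 (weathered basalt): t_1 = 8.91 × 0.12 / 0.0002210 = 4838 d
  layer 2 (clean gravel): t_2 = 1.40 × 0.24 / 0.0002210 = 1520 d
  layer 3 (clay): t_3 = 10.6 × 0.04 / 0.0002210 = 1918 d
Total t = Σ t_i = 8276 days = 22.66 years.

22.7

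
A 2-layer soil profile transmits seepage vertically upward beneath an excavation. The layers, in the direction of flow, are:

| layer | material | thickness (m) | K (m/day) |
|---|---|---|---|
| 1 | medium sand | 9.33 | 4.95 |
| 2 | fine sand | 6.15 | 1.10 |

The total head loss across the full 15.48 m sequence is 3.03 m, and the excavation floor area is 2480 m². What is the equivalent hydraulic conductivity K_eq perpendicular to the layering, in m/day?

Flow is perpendicular to layering, so the layers act in series and the equivalent K is the thickness-weighted harmonic mean.
Total thickness L = 9.33 + 6.15 = 15.48 m.
Σ(b_i/K_i) = 9.33/4.95 + 6.15/1.10 = 7.476 d.
K_eq = L / Σ(b_i/K_i) = 15.48 / 7.476 = 2.071 m/day.

2.07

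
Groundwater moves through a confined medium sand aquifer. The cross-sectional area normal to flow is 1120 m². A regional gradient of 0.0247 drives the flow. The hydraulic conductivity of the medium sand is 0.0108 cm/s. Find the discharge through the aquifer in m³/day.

Convert K: 0.0108 cm/s × 864 = 9.331 m/day.
Hydraulic gradient i = 0.0247.
Darcy's law: Q = K · A · i = 9.331 × 1120 × 0.02470 = 258.1 m³/day.

258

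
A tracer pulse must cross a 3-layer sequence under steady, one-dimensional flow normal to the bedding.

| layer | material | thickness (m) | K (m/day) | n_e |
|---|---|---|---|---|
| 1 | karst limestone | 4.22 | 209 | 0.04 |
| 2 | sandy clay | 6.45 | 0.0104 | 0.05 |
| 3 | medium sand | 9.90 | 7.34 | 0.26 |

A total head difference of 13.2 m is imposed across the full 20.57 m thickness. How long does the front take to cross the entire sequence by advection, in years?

With flow normal to the layers, continuity requires the same specific discharge q through every layer.
Σ(b_i/K_i) = 4.22/209 + 6.45/0.0104 + 9.90/7.34 = 621.6 d.
q = Δh / Σ(b_i/K_i) = 13.2 / 621.6 = 0.02124 m/day.
In each layer the seepage velocity is v_i = q/n_i, so the layer transit time is t_i = b_i·n_i / q:
  layer 1 (karst limestone): t_1 = 4.22 × 0.04 / 0.02124 = 7.948 d
  layer 2 (sandy clay): t_2 = 6.45 × 0.05 / 0.02124 = 15.19 d
  layer 3 (medium sand): t_3 = 9.90 × 0.26 / 0.02124 = 121.2 d
Total t = Σ t_i = 144.3 days = 0.3952 years.

0.395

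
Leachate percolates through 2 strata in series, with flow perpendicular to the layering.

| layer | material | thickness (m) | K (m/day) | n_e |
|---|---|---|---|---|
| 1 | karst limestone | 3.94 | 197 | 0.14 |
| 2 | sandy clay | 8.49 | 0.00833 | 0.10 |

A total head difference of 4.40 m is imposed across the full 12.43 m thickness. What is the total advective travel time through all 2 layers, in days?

324

With flow normal to the layers, continuity requires the same specific discharge q through every layer.
Σ(b_i/K_i) = 3.94/197 + 8.49/0.00833 = 1019 d.
q = Δh / Σ(b_i/K_i) = 4.40 / 1019 = 0.004317 m/day.
In each layer the seepage velocity is v_i = q/n_i, so the layer transit time is t_i = b_i·n_i / q:
  layer 1 (karst limestone): t_1 = 3.94 × 0.14 / 0.004317 = 127.8 d
  layer 2 (sandy clay): t_2 = 8.49 × 0.10 / 0.004317 = 196.7 d
Total t = Σ t_i = 324.4 days.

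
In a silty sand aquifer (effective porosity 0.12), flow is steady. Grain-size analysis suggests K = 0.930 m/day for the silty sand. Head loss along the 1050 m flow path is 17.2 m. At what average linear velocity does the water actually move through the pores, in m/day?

Hydraulic gradient i = Δh / L = 17.2 / 1050 = 0.01638.
Darcy flux q = K · i = 0.9300 × 0.01638 = 0.01523 m/day.
Seepage velocity v = q / n_e = 0.01523 / 0.12 = 0.1270 m/day.

0.127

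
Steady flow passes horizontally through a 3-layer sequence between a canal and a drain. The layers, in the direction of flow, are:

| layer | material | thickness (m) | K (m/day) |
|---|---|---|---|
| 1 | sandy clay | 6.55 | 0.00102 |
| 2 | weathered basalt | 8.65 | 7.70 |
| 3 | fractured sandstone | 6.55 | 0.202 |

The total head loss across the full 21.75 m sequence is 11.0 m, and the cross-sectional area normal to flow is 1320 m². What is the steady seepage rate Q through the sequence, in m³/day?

Flow is perpendicular to layering, so the layers act in series and the equivalent K is the thickness-weighted harmonic mean.
Total thickness L = 6.55 + 8.65 + 6.55 = 21.75 m.
Σ(b_i/K_i) = 6.55/0.00102 + 8.65/7.70 + 6.55/0.202 = 6455 d.
K_eq = L / Σ(b_i/K_i) = 21.75 / 6455 = 0.003369 m/day.
Q = K_eq · A · (Δh/L) = 0.003369 × 1320 × (11.0/21.75) = 2.249 m³/day.

2.25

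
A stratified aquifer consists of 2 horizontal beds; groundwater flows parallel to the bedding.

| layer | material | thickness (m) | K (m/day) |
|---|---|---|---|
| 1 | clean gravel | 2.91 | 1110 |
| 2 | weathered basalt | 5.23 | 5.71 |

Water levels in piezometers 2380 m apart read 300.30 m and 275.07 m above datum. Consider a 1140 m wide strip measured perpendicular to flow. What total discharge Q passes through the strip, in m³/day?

39400

Flow is parallel to layering, so each bed carries its own Darcy discharge and the transmissivities add.
Σ(K_i·b_i) = 1110×2.91 + 5.71×5.23 = 3260 m²/day.
Hydraulic gradient i = (300.30 − 275.07) / 2380 = 25.23 / 2380 = 0.01060.
Q = Σ(K_i·b_i) · W · i = 3260 × 1140 × 0.01060 = 39397 m³/day.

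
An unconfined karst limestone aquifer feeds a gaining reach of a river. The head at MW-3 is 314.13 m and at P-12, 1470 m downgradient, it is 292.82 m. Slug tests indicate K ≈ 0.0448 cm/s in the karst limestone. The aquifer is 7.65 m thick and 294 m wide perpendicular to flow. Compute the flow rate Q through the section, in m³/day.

Convert K: 0.0448 cm/s × 864 = 38.71 m/day.
Cross-sectional area A = 294 × 7.65 = 2249 m².
Hydraulic gradient i = (314.13 − 292.82) / 1470 = 21.31 / 1470 = 0.01450.
Darcy's law: Q = K · A · i = 38.71 × 2249 × 0.01450 = 1262 m³/day.

1260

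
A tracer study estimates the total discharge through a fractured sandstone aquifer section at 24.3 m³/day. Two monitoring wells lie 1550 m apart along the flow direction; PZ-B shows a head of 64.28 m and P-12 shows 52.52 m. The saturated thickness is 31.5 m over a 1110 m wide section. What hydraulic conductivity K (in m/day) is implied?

Cross-sectional area A = 1110 × 31.5 = 34965 m².
Hydraulic gradient i = (64.28 − 52.52) / 1550 = 11.76 / 1550 = 0.007587.
From Q = K·A·i, K = Q / (A·i) = 24.3 / (34965 × 0.007587) = 0.09160 m/day.

0.0916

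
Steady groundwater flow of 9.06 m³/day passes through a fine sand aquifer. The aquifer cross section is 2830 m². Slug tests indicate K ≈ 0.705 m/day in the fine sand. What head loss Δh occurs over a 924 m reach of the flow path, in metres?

From Q = K·A·i, i = Q / (K·A) = 9.06 / (0.7050 × 2830) = 0.004541.
Head loss Δh = i · L = 0.004541 × 924 = 4.196 m.

4.20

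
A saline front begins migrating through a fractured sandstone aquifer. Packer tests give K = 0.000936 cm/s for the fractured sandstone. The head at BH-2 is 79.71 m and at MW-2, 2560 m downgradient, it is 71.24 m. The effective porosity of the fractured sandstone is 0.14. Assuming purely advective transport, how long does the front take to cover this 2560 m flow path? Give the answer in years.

Convert K: 0.000936 cm/s × 864 = 0.8087 m/day.
Hydraulic gradient i = (79.71 − 71.24) / 2560 = 8.47 / 2560 = 0.003309.
Darcy flux q = K · i = 0.8087 × 0.003309 = 0.002676 m/day.
Seepage velocity v = q / n_e = 0.002676 / 0.14 = 0.01911 m/day.
Travel time t = L / v = 2560 / 0.01911 = 1.339e+05 days = 366.7 years.

367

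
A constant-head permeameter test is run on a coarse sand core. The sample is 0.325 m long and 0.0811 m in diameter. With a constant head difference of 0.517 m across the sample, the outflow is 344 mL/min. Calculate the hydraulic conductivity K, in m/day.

60.3

Cross-sectional area A = π·(d/2)² = π × (0.0811/2)² = 0.005166 m².
Convert discharge: 344 mL/min = 5.733e-06 m³/s.
Darcy's law rearranged: K = Q·L / (A·Δh) = 5.733e-06 × 0.325 / (0.005166 × 0.517) = 0.0006977 m/s = 60.28 m/day.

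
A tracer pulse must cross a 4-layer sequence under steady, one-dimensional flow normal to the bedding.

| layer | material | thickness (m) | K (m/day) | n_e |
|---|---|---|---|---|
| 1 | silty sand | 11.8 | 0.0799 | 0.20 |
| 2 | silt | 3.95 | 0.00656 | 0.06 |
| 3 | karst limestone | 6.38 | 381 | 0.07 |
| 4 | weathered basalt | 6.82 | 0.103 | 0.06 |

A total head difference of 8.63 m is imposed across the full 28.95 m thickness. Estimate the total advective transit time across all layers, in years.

With flow normal to the layers, continuity requires the same specific discharge q through every layer.
Σ(b_i/K_i) = 11.8/0.0799 + 3.95/0.00656 + 6.38/381 + 6.82/0.103 = 816.0 d.
q = Δh / Σ(b_i/K_i) = 8.63 / 816.0 = 0.01058 m/day.
In each layer the seepage velocity is v_i = q/n_i, so the layer transit time is t_i = b_i·n_i / q:
  layer 1 (silty sand): t_1 = 11.8 × 0.20 / 0.01058 = 223.2 d
  layer 2 (silt): t_2 = 3.95 × 0.06 / 0.01058 = 22.41 d
  layer 3 (karst limestone): t_3 = 6.38 × 0.07 / 0.01058 = 42.23 d
  layer 4 (weathered basalt): t_4 = 6.82 × 0.06 / 0.01058 = 38.69 d
Total t = Σ t_i = 326.5 days = 0.8939 years.

0.894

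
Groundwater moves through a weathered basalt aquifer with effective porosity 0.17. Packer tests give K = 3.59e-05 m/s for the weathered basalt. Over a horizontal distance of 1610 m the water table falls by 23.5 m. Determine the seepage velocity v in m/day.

0.266

Convert K: 3.59e-05 m/s × 86400 = 3.102 m/day.
Hydraulic gradient i = Δh / L = 23.5 / 1610 = 0.01460.
Darcy flux q = K · i = 3.102 × 0.01460 = 0.04527 m/day.
Seepage velocity v = q / n_e = 0.04527 / 0.17 = 0.2663 m/day.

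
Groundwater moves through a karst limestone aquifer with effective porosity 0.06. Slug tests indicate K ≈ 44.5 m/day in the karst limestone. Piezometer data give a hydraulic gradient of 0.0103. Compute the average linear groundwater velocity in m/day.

7.64

Hydraulic gradient i = 0.0103.
Darcy flux q = K · i = 44.50 × 0.01030 = 0.4583 m/day.
Seepage velocity v = q / n_e = 0.4583 / 0.06 = 7.639 m/day.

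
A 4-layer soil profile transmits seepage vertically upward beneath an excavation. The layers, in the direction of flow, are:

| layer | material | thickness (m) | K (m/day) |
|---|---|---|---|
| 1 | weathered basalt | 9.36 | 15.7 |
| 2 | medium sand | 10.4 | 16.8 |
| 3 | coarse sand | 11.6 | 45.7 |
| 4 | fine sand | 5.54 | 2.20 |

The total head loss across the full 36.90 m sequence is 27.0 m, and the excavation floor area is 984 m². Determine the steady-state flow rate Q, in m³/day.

6660

Flow is perpendicular to layering, so the layers act in series and the equivalent K is the thickness-weighted harmonic mean.
Total thickness L = 9.36 + 10.4 + 11.6 + 5.54 = 36.90 m.
Σ(b_i/K_i) = 9.36/15.7 + 10.4/16.8 + 11.6/45.7 + 5.54/2.20 = 3.987 d.
K_eq = L / Σ(b_i/K_i) = 36.90 / 3.987 = 9.255 m/day.
Q = K_eq · A · (Δh/L) = 9.255 × 984 × (27.0/36.90) = 6663 m³/day.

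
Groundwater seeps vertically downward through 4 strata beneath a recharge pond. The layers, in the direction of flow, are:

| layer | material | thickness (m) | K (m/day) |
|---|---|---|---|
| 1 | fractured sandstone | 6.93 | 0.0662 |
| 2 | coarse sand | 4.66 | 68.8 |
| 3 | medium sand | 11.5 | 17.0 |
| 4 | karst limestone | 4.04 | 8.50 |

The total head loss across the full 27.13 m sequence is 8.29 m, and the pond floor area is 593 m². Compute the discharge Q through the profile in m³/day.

46.4

Flow is perpendicular to layering, so the layers act in series and the equivalent K is the thickness-weighted harmonic mean.
Total thickness L = 6.93 + 4.66 + 11.5 + 4.04 = 27.13 m.
Σ(b_i/K_i) = 6.93/0.0662 + 4.66/68.8 + 11.5/17.0 + 4.04/8.50 = 105.9 d.
K_eq = L / Σ(b_i/K_i) = 27.13 / 105.9 = 0.2562 m/day.
Q = K_eq · A · (Δh/L) = 0.2562 × 593 × (8.29/27.13) = 46.42 m³/day.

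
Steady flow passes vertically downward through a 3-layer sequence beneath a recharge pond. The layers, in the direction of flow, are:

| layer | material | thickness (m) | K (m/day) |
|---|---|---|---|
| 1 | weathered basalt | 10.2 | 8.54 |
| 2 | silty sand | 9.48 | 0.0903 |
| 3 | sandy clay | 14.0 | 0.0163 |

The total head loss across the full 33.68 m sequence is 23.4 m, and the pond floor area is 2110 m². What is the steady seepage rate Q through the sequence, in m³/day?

51.2

Flow is perpendicular to layering, so the layers act in series and the equivalent K is the thickness-weighted harmonic mean.
Total thickness L = 10.2 + 9.48 + 14.0 = 33.68 m.
Σ(b_i/K_i) = 10.2/8.54 + 9.48/0.0903 + 14.0/0.0163 = 965.1 d.
K_eq = L / Σ(b_i/K_i) = 33.68 / 965.1 = 0.03490 m/day.
Q = K_eq · A · (Δh/L) = 0.03490 × 2110 × (23.4/33.68) = 51.16 m³/day.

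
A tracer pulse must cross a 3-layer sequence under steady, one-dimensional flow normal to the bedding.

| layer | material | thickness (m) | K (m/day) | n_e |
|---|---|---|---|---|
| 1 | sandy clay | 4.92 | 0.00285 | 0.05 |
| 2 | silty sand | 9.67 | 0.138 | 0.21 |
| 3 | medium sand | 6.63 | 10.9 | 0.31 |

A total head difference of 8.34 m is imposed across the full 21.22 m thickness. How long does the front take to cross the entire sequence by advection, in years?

With flow normal to the layers, continuity requires the same specific discharge q through every layer.
Σ(b_i/K_i) = 4.92/0.00285 + 9.67/0.138 + 6.63/10.9 = 1797 d.
q = Δh / Σ(b_i/K_i) = 8.34 / 1797 = 0.004641 m/day.
In each layer the seepage velocity is v_i = q/n_i, so the layer transit time is t_i = b_i·n_i / q:
  layer 1 (sandy clay): t_1 = 4.92 × 0.05 / 0.004641 = 53.00 d
  layer 2 (silty sand): t_2 = 9.67 × 0.21 / 0.004641 = 437.5 d
  layer 3 (medium sand): t_3 = 6.63 × 0.31 / 0.004641 = 442.8 d
Total t = Σ t_i = 933.4 days = 2.556 years.

2.56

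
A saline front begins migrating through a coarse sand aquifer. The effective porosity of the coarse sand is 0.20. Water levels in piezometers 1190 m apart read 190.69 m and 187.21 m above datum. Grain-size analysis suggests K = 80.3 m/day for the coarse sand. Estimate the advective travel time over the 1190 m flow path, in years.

Hydraulic gradient i = (190.69 − 187.21) / 1190 = 3.48 / 1190 = 0.002924.
Darcy flux q = K · i = 80.30 × 0.002924 = 0.2348 m/day.
Seepage velocity v = q / n_e = 0.2348 / 0.20 = 1.174 m/day.
Travel time t = L / v = 1190 / 1.174 = 1014 days = 2.775 years.

2.77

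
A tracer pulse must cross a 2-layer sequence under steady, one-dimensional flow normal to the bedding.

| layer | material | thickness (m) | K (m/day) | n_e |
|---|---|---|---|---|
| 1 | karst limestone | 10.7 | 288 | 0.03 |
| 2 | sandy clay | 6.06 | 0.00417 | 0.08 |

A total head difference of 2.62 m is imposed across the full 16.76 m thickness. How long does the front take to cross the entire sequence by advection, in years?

With flow normal to the layers, continuity requires the same specific discharge q through every layer.
Σ(b_i/K_i) = 10.7/288 + 6.06/0.00417 = 1453 d.
q = Δh / Σ(b_i/K_i) = 2.62 / 1453 = 0.001803 m/day.
In each layer the seepage velocity is v_i = q/n_i, so the layer transit time is t_i = b_i·n_i / q:
  layer 1 (karst limestone): t_1 = 10.7 × 0.03 / 0.001803 = 178.1 d
  layer 2 (sandy clay): t_2 = 6.06 × 0.08 / 0.001803 = 268.9 d
Total t = Σ t_i = 447.0 days = 1.224 years.

1.22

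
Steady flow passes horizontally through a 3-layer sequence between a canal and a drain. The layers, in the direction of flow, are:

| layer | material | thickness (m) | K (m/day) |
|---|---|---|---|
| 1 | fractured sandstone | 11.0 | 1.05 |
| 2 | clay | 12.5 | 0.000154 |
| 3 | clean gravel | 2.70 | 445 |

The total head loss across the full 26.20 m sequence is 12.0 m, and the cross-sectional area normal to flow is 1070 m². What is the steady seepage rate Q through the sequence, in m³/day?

0.158

Flow is perpendicular to layering, so the layers act in series and the equivalent K is the thickness-weighted harmonic mean.
Total thickness L = 11.0 + 12.5 + 2.70 = 26.20 m.
Σ(b_i/K_i) = 11.0/1.05 + 12.5/0.000154 + 2.70/445 = 81179 d.
K_eq = L / Σ(b_i/K_i) = 26.20 / 81179 = 0.0003227 m/day.
Q = K_eq · A · (Δh/L) = 0.0003227 × 1070 × (12.0/26.20) = 0.1582 m³/day.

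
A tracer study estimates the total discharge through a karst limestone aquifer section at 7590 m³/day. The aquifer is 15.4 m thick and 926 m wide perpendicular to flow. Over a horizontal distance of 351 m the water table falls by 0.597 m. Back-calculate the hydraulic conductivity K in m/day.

313

Cross-sectional area A = 926 × 15.4 = 14260 m².
Hydraulic gradient i = Δh / L = 0.597 / 351 = 0.001701.
From Q = K·A·i, K = Q / (A·i) = 7590 / (14260 × 0.001701) = 312.9 m/day.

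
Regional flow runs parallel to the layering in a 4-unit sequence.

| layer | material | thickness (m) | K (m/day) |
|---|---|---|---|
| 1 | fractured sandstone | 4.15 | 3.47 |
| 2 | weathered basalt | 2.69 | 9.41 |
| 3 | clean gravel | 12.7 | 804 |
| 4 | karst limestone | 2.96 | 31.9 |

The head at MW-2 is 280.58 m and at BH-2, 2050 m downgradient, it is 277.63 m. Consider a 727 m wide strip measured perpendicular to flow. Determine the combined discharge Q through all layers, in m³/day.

Flow is parallel to layering, so each bed carries its own Darcy discharge and the transmissivities add.
Σ(K_i·b_i) = 3.47×4.15 + 9.41×2.69 + 804×12.7 + 31.9×2.96 = 10345 m²/day.
Hydraulic gradient i = (280.58 − 277.63) / 2050 = 2.95 / 2050 = 0.001439.
Q = Σ(K_i·b_i) · W · i = 10345 × 727 × 0.001439 = 10823 m³/day.

10800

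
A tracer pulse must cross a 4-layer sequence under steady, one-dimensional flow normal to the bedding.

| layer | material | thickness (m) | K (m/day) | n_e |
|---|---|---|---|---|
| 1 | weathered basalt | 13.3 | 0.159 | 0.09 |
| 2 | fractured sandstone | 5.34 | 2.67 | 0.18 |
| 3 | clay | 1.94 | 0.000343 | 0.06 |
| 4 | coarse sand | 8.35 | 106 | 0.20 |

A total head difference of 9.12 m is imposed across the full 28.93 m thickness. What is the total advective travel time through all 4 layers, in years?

6.80

With flow normal to the layers, continuity requires the same specific discharge q through every layer.
Σ(b_i/K_i) = 13.3/0.159 + 5.34/2.67 + 1.94/0.000343 + 8.35/106 = 5742 d.
q = Δh / Σ(b_i/K_i) = 9.12 / 5742 = 0.001588 m/day.
In each layer the seepage velocity is v_i = q/n_i, so the layer transit time is t_i = b_i·n_i / q:
  layer 1 (weathered basalt): t_1 = 13.3 × 0.09 / 0.001588 = 753.6 d
  layer 2 (fractured sandstone): t_2 = 5.34 × 0.18 / 0.001588 = 605.1 d
  layer 3 (clay): t_3 = 1.94 × 0.06 / 0.001588 = 73.28 d
  layer 4 (coarse sand): t_4 = 8.35 × 0.20 / 0.001588 = 1051 d
Total t = Σ t_i = 2483 days = 6.799 years.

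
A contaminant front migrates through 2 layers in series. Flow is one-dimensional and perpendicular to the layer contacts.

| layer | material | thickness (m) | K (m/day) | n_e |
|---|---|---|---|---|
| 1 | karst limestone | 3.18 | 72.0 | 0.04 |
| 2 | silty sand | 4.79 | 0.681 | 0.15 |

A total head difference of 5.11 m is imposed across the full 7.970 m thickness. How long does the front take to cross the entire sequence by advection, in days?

1.17

With flow normal to the layers, continuity requires the same specific discharge q through every layer.
Σ(b_i/K_i) = 3.18/72.0 + 4.79/0.681 = 7.078 d.
q = Δh / Σ(b_i/K_i) = 5.11 / 7.078 = 0.7220 m/day.
In each layer the seepage velocity is v_i = q/n_i, so the layer transit time is t_i = b_i·n_i / q:
  layer 1 (karst limestone): t_1 = 3.18 × 0.04 / 0.7220 = 0.1762 d
  layer 2 (silty sand): t_2 = 4.79 × 0.15 / 0.7220 = 0.9952 d
Total t = Σ t_i = 1.171 days.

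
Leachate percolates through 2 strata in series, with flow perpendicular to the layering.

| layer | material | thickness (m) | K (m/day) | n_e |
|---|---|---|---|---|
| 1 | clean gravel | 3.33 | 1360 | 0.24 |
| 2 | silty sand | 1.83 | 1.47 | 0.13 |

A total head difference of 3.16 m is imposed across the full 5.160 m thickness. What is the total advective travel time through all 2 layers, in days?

0.409

With flow normal to the layers, continuity requires the same specific discharge q through every layer.
Σ(b_i/K_i) = 3.33/1360 + 1.83/1.47 = 1.247 d.
q = Δh / Σ(b_i/K_i) = 3.16 / 1.247 = 2.533 m/day.
In each layer the seepage velocity is v_i = q/n_i, so the layer transit time is t_i = b_i·n_i / q:
  layer 1 (clean gravel): t_1 = 3.33 × 0.24 / 2.533 = 0.3155 d
  layer 2 (silty sand): t_2 = 1.83 × 0.13 / 2.533 = 0.09391 d
Total t = Σ t_i = 0.4094 days.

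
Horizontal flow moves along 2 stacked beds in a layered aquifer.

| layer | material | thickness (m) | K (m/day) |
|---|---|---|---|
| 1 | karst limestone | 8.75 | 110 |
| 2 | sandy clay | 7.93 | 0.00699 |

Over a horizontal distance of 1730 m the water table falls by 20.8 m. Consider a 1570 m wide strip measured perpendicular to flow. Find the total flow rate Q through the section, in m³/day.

Flow is parallel to layering, so each bed carries its own Darcy discharge and the transmissivities add.
Σ(K_i·b_i) = 110×8.75 + 0.00699×7.93 = 962.6 m²/day.
Hydraulic gradient i = Δh / L = 20.8 / 1730 = 0.01202.
Q = Σ(K_i·b_i) · W · i = 962.6 × 1570 × 0.01202 = 18169 m³/day.

18200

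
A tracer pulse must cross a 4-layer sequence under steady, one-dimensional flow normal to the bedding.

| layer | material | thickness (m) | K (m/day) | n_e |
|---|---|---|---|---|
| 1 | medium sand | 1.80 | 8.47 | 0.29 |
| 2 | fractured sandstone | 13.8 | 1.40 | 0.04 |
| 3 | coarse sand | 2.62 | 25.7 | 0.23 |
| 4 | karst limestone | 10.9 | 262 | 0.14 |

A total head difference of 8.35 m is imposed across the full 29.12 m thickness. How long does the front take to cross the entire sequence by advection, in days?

With flow normal to the layers, continuity requires the same specific discharge q through every layer.
Σ(b_i/K_i) = 1.80/8.47 + 13.8/1.40 + 2.62/25.7 + 10.9/262 = 10.21 d.
q = Δh / Σ(b_i/K_i) = 8.35 / 10.21 = 0.8176 m/day.
In each layer the seepage velocity is v_i = q/n_i, so the layer transit time is t_i = b_i·n_i / q:
  layer 1 (medium sand): t_1 = 1.80 × 0.29 / 0.8176 = 0.6385 d
  layer 2 (fractured sandstone): t_2 = 13.8 × 0.04 / 0.8176 = 0.6752 d
  layer 3 (coarse sand): t_3 = 2.62 × 0.23 / 0.8176 = 0.7371 d
  layer 4 (karst limestone): t_4 = 10.9 × 0.14 / 0.8176 = 1.867 d
Total t = Σ t_i = 3.917 days.

3.92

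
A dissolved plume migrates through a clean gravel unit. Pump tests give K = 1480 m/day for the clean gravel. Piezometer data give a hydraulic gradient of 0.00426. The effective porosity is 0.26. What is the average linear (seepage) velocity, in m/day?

Hydraulic gradient i = 0.00426.
Darcy flux q = K · i = 1480 × 0.004260 = 6.305 m/day.
Seepage velocity v = q / n_e = 6.305 / 0.26 = 24.25 m/day.

24.2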